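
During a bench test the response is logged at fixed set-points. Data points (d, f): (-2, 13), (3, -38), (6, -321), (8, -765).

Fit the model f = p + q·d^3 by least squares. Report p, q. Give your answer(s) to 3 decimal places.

p = 1.860, q = -1.497

From the data, Σ1 = 4, Σd^3 = 747, Σd^3·d^3 = 309593.
Moment sums: Σf = -1111, Σd^3·f = -462146.
So XᵀX·[p, q]ᵀ = Xᵀf: [[4, 747]; [747, 309593]]·[p, q]ᵀ = [-1111, -462146]ᵀ.
Determinant 4·309593 − 747² = 680363.
p = ((-1111)·309593 − 747·(-462146))/680363 = 1265239/680363; q = (4·(-462146) − 747·(-1111))/680363 = -1018667/680363.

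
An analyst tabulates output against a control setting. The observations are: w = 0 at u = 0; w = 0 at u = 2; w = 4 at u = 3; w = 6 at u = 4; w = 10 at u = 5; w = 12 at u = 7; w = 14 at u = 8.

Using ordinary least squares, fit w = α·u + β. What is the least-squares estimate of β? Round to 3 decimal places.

β = -1.512

Compute the Gram sums: Σu·u = 167, Σu = 29, Σ1 = 7.
For Xᵀw: Σu·w = 282, Σw = 46.
Normal equations: [[167, 29]; [29, 7]]·[α, β]ᵀ = [282, 46]ᵀ.
Determinant 167·7 − 29² = 328.
α = (282·7 − 29·46)/328 = 80/41; β = (167·46 − 29·282)/328 = -62/41.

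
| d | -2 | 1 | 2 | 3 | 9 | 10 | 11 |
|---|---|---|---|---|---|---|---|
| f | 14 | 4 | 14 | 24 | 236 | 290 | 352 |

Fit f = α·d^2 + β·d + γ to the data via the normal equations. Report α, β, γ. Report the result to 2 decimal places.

Forming AᵀA = [[31316, 3088, 320]; [3088, 320, 34]; [320, 34, 7]] and Aᵀf = [91040, 8972, 934]ᵀ gives AᵀA·[α, β, γ]ᵀ = Aᵀf.
Inverting the 3×3 Gram matrix, [α, β, γ]ᵀ = [299056/101451, -56102/101451, 45942/33817]ᵀ.

α = 2.95, β = -0.55, γ = 1.36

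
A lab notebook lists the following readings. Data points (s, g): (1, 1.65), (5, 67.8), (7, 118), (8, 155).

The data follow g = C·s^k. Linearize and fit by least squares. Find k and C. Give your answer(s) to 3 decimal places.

k = 2.203, C = 1.699

With ln gᵢ as the transformed response and ln sᵢ as the regressor:
Σln s = 5.6348, Σ(ln s)² = 10.7009, Σln g = 14.5314, Σln s·ln g = 26.5571.
Equations: 10.7009·k + 5.6348·ln C = 26.5571;  5.6348·k + 4·ln C = 14.5314.
Slope k = (n·Σln s·ln g − Σln s·Σln g)/(n·Σ(ln s)² − (Σln s)²) = (4·26.5571 − 5.6348·14.5314)/11.0529 = 2.20276; ln C = (Σln g − k·Σln s)/n = 0.52984, so C = exp(0.52984) = 1.69866.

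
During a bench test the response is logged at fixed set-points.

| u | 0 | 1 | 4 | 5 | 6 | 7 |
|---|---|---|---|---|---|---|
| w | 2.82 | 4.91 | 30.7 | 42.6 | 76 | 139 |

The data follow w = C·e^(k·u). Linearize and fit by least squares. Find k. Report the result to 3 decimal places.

Let Y = ln w. Fitting Y = k·u + ln C by least squares:
AᵀA = [[127.0000, 23.0000]; [23.0000, 6]], rhs = [94.5733, 19.0693]ᵀ  (here Σu = 23.0000, Σ(u)² = 127.0000, Σln w = 19.0693, Σu·ln w = 94.5733).
Slope k = (n·Σu·ln w − Σu·Σln w)/(n·Σ(u)² − (Σu)²) = (6·94.5733 − 23.0000·19.0693)/233.0000 = 0.55298; ln C = (Σln w − k·Σu)/n = 1.05845.

k = 0.553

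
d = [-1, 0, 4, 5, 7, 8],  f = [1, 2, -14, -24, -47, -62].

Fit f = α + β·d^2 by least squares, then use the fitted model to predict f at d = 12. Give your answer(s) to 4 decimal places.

From the data, Σ1 = 6, Σd^2 = 155, Σd^2·d^2 = 7379.
Right-hand side: Σf = -144, Σd^2·f = -7094.
Determinant 6·7379 − 155² = 20249.
α = ((-144)·7379 − 155·(-7094))/20249 = 36994/20249; β = (6·(-7094) − 155·(-144))/20249 = -20244/20249.
At d = 12: f̂ = (36994/20249)·(1) + (-20244/20249)·(144) = -2878142/20249.

f̂ = -142.1375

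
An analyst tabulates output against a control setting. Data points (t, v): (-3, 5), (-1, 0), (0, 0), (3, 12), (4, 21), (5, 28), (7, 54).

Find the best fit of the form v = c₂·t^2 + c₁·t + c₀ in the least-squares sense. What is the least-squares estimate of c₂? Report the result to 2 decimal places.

c₂ = 0.92

Compute the Gram sums: Σt^2·t^2 = 3445, Σt^2·t = 531, Σt^2 = 109, Σt·t = 109, Σt = 15, Σ1 = 7.
Right-hand side: Σt^2·v = 3835, Σt·v = 623, Σv = 120.
Normal equations: [[3445, 531, 109]; [531, 109, 15]; [109, 15, 7]]·[c₂, c₁, c₀]ᵀ = [3835, 623, 120]ᵀ.
Solving the 3×3 system (Gaussian elimination) gives c₂ = 9257/10032, c₁ = 3977/3344, c₀ = 103/456.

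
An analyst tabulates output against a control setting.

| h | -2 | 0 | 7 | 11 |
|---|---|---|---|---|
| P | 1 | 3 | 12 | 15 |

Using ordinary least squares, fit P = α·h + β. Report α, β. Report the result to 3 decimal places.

α = 1.118, β = 3.277

With design matrix M, MᵀM = [[174, 16]; [16, 4]] and MᵀP = [247, 31]ᵀ.
Δ = 174·4 − 16² = 440.
α = (247·4 − 16·31)/440 = 123/110; β = (174·31 − 16·247)/440 = 721/220.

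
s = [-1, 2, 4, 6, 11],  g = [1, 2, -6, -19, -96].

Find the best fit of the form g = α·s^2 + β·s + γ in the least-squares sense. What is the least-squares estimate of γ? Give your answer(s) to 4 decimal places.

γ = 3.2513

With design matrix A, AᵀA = [[16210, 1618, 178]; [1618, 178, 22]; [178, 22, 5]] and Aᵀg = [-12387, -1191, -118]ᵀ.
Inverting the 3×3 Gram matrix, [α, β, γ]ᵀ = [-10823/10918, 10470/5459, 17749/5459]ᵀ.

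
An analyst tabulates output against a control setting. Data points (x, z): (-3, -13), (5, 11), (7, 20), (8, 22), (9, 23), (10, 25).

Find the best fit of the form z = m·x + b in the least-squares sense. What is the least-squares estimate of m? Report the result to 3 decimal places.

m = 3.027

The normal equations are: 328·m + 36·b = 867;  36·m + 6·b = 88.
(Σx·x = 328, Σx = 36, Σ1 = 6, Σx·z = 867, Σz = 88.)
Determinant 328·6 − 36² = 672.
m = (867·6 − 36·88)/672 = 339/112; b = (328·88 − 36·867)/672 = -587/168.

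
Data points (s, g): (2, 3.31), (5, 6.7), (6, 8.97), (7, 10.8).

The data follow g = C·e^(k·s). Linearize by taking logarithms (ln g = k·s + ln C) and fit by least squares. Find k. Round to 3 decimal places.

With ln gᵢ as the transformed response and sᵢ as the regressor:
Σs = 20.0000, Σ(s)² = 114.0000, Σln g = 7.6725, Σs·ln g = 41.7246.
Equations: 114.0000·k + 20.0000·ln C = 41.7246;  20.0000·k + 4·ln C = 7.6725.
Solving (det = 56.0000): k = 0.24015, ln C = 0.71736.

k = 0.240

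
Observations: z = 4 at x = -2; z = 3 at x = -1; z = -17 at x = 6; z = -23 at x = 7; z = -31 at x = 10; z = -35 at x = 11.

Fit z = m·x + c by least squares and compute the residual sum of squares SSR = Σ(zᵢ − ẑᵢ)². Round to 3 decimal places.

SSR = 7.834

The normal equations are: 311·m + 31·c = -969;  31·m + 6·c = -99.
(Σx·x = 311, Σx = 31, Σ1 = 6, Σx·z = -969, Σz = -99.)
Δ = 311·6 − 31² = 905.
m = ((-969)·6 − 31·(-99))/905 = -549/181; c = (311·(-99) − 31·(-969))/905 = -150/181.
Residuals: -224/181, 144/181, 367/181, -170/181, 29/181, -146/181; SSR = 1418/181.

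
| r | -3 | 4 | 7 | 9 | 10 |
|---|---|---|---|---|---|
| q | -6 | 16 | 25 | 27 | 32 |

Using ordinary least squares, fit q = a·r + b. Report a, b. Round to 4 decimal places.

a = 2.8608, b = 3.3516

Setting ∂/∂a … = 0 gives: 255·a + 27·b = 820;  27·a + 5·b = 94.
(Σr·r = 255, Σr = 27, Σ1 = 5, Σr·q = 820, Σq = 94.)
Determinant 255·5 − 27² = 546.
a = (820·5 − 27·94)/546 = 781/273; b = (255·94 − 27·820)/546 = 305/91.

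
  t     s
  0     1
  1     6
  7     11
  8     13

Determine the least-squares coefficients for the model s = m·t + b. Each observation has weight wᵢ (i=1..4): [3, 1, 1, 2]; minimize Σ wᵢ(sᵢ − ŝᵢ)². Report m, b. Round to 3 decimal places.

m = 1.393, b = 1.797

The normal system MᵀWM·[m, b]ᵀ = MᵀWs is [[178, 24]; [24, 7]]·[m, b]ᵀ = [291, 46]ᵀ.
det = 178·7 − 24² = 670.
m = (291·7 − 24·46)/670 = 933/670; b = (178·46 − 24·291)/670 = 602/335.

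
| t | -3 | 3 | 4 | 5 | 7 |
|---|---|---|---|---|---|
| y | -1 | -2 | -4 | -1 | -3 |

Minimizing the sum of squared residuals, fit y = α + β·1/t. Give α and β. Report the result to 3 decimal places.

Forming AᵀA = [[5, 83/140]; [83/140, 60881/176400]] and Aᵀy = [-11, -206/105]ᵀ gives AᵀA·[α, β]ᵀ = Aᵀy.
Determinant 5·(60881/176400) − (83/140)² = 60601/44100.
α = ((-11)·(60881/176400) − (83/140)·(-206/105))/(60601/44100) = -464515/242404; β = (5·(-206/105) − (83/140)·(-11))/(60601/44100) = -145005/60601.

α = -1.916, β = -2.393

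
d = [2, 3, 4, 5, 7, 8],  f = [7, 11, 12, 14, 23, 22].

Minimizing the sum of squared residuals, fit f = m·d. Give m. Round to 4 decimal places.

Entries of XᵀX: Σd·d = 167.
For Xᵀf: Σd·f = 502.
So XᵀX·[m]ᵀ = Xᵀf: [[167]]·[m]ᵀ = [502]ᵀ.
Hence m = 502 / 167 ≈ 3.00599.

m = 3.0060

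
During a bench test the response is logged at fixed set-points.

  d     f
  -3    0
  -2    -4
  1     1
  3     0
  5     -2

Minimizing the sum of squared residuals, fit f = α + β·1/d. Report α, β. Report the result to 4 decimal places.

α = -1.3267, β = 2.3334

Forming XᵀX = [[5, 7/10]; [7/10, 1361/900]] and Xᵀf = [-5, 13/5]ᵀ gives XᵀX·[α, β]ᵀ = Xᵀf.
Δ = 5·(1361/900) − (7/10)² = 1591/225.
α = ((-5)·(1361/900) − (7/10)·(13/5))/(1591/225) = -8443/6364; β = (5·(13/5) − (7/10)·(-5))/(1591/225) = 7425/3182.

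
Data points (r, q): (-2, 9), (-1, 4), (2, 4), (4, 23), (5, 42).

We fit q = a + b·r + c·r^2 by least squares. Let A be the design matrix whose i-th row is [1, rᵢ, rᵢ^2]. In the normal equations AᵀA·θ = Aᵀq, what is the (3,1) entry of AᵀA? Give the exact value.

50

Row 3 ↔ basis r^2, column 1 ↔ basis 1, so (AᵀA)_{3,1} = Σᵢ r^2 = (4)·(1) + (1)·(1) + (4)·(1) + (16)·(1) + (25)·(1) = 50.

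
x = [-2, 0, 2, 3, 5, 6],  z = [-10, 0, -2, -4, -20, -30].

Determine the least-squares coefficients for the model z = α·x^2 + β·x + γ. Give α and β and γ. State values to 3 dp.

α = -1.189, β = 2.188, γ = -0.646

The normal system MᵀM·[α, β, γ]ᵀ = Mᵀz is [[2034, 368, 78]; [368, 78, 14]; [78, 14, 6]]·[α, β, γ]ᵀ = [-1664, -276, -66]ᵀ.
Inverting the 3×3 Gram matrix, [α, β, γ]ᵀ = [-10385/8733, 6369/2911, -5641/8733]ᵀ.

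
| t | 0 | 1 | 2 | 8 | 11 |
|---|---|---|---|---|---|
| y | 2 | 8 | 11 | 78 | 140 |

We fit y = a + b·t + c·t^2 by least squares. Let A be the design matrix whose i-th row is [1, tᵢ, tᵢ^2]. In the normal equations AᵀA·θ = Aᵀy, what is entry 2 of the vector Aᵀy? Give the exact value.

2194

Entry 2 ↔ basis t, so (Aᵀy)_{2} = Σᵢ (t)·yᵢ = (0)·(2) + (1)·(8) + (2)·(11) + (8)·(78) + (11)·(140) = 2194.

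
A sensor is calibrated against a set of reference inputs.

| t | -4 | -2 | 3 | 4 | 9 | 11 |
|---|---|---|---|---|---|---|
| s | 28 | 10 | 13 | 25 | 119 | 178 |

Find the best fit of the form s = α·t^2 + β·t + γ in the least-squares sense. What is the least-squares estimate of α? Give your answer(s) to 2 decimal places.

MᵀM·[α, β, γ]ᵀ = Mᵀs reads: 21811·α + 2079·β + 247·γ = 32182;  2079·α + 247·β + 21·γ = 3036;  247·α + 21·β + 6·γ = 373.
Row-reducing yields α = 3535/2356, β = -432399/817532, γ = 919875/408766.

α = 1.50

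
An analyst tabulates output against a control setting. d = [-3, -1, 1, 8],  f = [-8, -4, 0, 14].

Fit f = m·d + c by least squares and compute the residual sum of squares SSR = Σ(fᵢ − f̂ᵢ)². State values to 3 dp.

From the data, Σd·d = 75, Σd = 5, Σ1 = 4.
For Mᵀf: Σd·f = 140, Σf = 2.
So MᵀM·[m, c]ᵀ = Mᵀf: [[75, 5]; [5, 4]]·[m, c]ᵀ = [140, 2]ᵀ.
Δ = 75·4 − 5² = 275.
m = (140·4 − 5·2)/275 = 2; c = (75·2 − 5·140)/275 = -2.
Residuals: 0, 0, 0, 0; SSR = 0.

SSR = 0.000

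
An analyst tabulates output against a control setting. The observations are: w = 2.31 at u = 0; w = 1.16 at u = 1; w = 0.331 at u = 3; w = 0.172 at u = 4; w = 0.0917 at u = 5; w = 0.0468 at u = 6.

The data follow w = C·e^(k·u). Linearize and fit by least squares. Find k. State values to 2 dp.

Let Y = ln w. Fitting Y = k·u + ln C by least squares:
Over the data: Σu = 19.0000, Σ(u)² = 87.0000, Σln w = -7.3313, Σu·ln w = -40.5269.
Normal system: [[87.0000, 19.0000]; [19.0000, 6]]·[k, ln C]ᵀ = [-40.5269, -7.3313]ᵀ.
Slope k = (n·Σu·ln w − Σu·Σln w)/(n·Σ(u)² − (Σu)²) = (6·-40.5269 − 19.0000·-7.3313)/161.0000 = -0.64513; ln C = (Σln w − k·Σu)/n = 0.82103.

k = -0.65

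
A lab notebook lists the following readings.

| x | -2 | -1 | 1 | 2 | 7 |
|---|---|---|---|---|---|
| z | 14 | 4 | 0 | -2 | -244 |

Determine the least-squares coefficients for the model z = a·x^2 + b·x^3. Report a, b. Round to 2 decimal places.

Forming AᵀA = [[2435, 16807]; [16807, 117779]] and Aᵀz = [-11904, -83824]ᵀ gives AᵀA·[a, b]ᵀ = Aᵀz.
Δ = 2435·117779 − 16807² = 4316616.
a = ((-11904)·117779 − 16807·(-83824))/4316616 = 848594/539577; b = (2435·(-83824) − 16807·(-11904))/4316616 = -505114/539577.

a = 1.57, b = -0.94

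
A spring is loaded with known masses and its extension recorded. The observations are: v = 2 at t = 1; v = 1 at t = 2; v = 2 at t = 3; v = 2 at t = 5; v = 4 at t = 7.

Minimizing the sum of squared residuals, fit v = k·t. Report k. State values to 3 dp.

k = 0.545

From the data, Σt·t = 88.
And Σt·v = 48.
So XᵀX·[k]ᵀ = Xᵀv: [[88]]·[k]ᵀ = [48]ᵀ.
k = 48/88 = 0.545455.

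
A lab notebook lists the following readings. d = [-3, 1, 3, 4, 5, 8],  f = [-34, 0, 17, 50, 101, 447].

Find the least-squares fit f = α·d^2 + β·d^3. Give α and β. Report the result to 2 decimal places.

α = -0.86, β = 0.98

Entries of AᵀA: Σd^2·d^2 = 5140, Σd^2·d^3 = 36918, Σd^3·d^3 = 283324.
And Σd^2·f = 31780, Σd^3·f = 246066.
det = 5140·283324 − 36918² = 93346636.
α = (31780·283324 − 36918·246066)/93346636 = -20056967/23336659; β = (5140·246066 − 36918·31780)/93346636 = 22881300/23336659.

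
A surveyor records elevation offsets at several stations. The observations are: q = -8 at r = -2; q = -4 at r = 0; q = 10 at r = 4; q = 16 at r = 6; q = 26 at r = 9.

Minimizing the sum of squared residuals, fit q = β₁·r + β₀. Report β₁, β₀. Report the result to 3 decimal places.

β₁ = 3.157, β₀ = -2.732

Forming MᵀM = [[137, 17]; [17, 5]] and Mᵀq = [386, 40]ᵀ gives MᵀM·[β₁, β₀]ᵀ = Mᵀq.
Determinant 137·5 − 17² = 396.
β₁ = (386·5 − 17·40)/396 = 625/198; β₀ = (137·40 − 17·386)/396 = -541/198.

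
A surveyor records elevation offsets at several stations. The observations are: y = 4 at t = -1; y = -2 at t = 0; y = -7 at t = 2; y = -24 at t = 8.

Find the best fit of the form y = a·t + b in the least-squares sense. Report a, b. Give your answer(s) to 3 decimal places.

a = -2.969, b = -0.569

The normal equations are: 69·a + 9·b = -210;  9·a + 4·b = -29.
(Σt·t = 69, Σt = 9, Σ1 = 4, Σt·y = -210, Σy = -29.)
Δ = 69·4 − 9² = 195.
a = ((-210)·4 − 9·(-29))/195 = -193/65; b = (69·(-29) − 9·(-210))/195 = -37/65.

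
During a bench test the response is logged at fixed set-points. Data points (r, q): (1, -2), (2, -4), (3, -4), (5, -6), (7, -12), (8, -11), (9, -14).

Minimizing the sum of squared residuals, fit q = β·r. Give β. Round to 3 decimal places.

Compute the Gram sums: Σr·r = 233.
And Σr·q = -350.
Normal equations: [[233]]·[β]ᵀ = [-350]ᵀ.
β = (-350)/233 = -1.50215.

β = -1.502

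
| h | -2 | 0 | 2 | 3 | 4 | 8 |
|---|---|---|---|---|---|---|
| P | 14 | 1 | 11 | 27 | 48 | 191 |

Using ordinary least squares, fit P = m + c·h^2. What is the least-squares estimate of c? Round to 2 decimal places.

c = 2.97

Normal-equation sums: Σ1 = 6, Σh^2 = 97, Σh^2·h^2 = 4465.
For AᵀP: ΣP = 292, Σh^2·P = 13335.
Normal equations: [[6, 97]; [97, 4465]]·[m, c]ᵀ = [292, 13335]ᵀ.
Δ = 6·4465 − 97² = 17381.
m = (292·4465 − 97·13335)/17381 = 10285/17381; c = (6·13335 − 97·292)/17381 = 51686/17381.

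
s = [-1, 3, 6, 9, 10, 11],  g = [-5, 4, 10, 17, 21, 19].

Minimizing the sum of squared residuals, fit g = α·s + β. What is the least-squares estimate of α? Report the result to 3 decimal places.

α = 2.152

With design matrix A, AᵀA = [[348, 38]; [38, 6]] and Aᵀg = [649, 66]ᵀ.
Δ = 348·6 − 38² = 644.
α = (649·6 − 38·66)/644 = 99/46; β = (348·66 − 38·649)/644 = -121/46.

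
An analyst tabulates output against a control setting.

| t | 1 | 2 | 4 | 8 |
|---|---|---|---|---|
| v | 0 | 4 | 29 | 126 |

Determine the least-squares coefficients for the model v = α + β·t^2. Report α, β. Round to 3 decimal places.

α = -3.080, β = 2.016

AᵀA·[α, β]ᵀ = Aᵀv reads: 4·α + 85·β = 159;  85·α + 4369·β = 8544.
(Σ1 = 4, Σt^2 = 85, Σt^2·t^2 = 4369, Σv = 159, Σt^2·v = 8544.)
Δ = 4·4369 − 85² = 10251.
α = (159·4369 − 85·8544)/10251 = -619/201; β = (4·8544 − 85·159)/10251 = 6887/3417.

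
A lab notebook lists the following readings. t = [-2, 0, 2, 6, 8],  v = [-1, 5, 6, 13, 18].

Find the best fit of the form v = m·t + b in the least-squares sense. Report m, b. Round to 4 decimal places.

m = 1.7616, b = 3.2674

Entries of AᵀA: Σt·t = 108, Σt = 14, Σ1 = 5.
And Σt·v = 236, Σv = 41.
Normal equations: [[108, 14]; [14, 5]]·[m, b]ᵀ = [236, 41]ᵀ.
Eliminating b: 5·(row 1) − 14·(row 2) gives 344·m = 5·236 − 14·41 = 606, so m = 303/172.
Then b = (41 − 14·(303/172))/5 = 281/86.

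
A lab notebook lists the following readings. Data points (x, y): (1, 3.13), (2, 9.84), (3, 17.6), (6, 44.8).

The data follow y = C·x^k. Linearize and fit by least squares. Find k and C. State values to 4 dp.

Let Y = ln y. Fitting Y = k·ln x + ln C by least squares:
Σln x = 3.5835, Σ(ln x)² = 4.8978, Σln y = 10.0976, Σln x·ln y = 11.5482.
Equations: 4.8978·k + 3.5835·ln C = 11.5482;  3.5835·k + 4·ln C = 10.0976.
Slope k = (n·Σln x·ln y − Σln x·Σln y)/(n·Σ(ln x)² − (Σln x)²) = (4·11.5482 − 3.5835·10.0976)/6.7496 = 1.48274; ln C = (Σln y − k·Σln x)/n = 1.19605, so C = exp(1.19605) = 3.30702.

k = 1.4827, C = 3.3070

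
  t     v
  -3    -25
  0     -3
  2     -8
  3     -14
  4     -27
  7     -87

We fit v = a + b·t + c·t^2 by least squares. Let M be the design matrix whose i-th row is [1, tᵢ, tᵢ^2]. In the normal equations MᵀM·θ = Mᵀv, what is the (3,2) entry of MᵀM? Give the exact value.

Row 3 ↔ basis t^2, column 2 ↔ basis t, so (MᵀM)_{3,2} = Σᵢ (t^2)·(t) = (9)·(-3) + (0)·(0) + (4)·(2) + (9)·(3) + (16)·(4) + (49)·(7) = 415.

415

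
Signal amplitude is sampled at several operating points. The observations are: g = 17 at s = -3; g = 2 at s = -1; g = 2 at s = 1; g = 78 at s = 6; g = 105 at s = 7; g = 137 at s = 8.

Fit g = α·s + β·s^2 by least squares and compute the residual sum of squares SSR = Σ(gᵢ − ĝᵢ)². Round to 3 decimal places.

SSR = 0.680

Sums needed: Σs·s = 160, Σs·s^2 = 1044, Σs^2·s^2 = 7876.
Right-hand side: Σs·g = 2248, Σs^2·g = 16878.
So XᵀX·[α, β]ᵀ = Xᵀg: [[160, 1044]; [1044, 7876]]·[α, β]ᵀ = [2248, 16878]ᵀ.
Determinant 160·7876 − 1044² = 170224.
α = (2248·7876 − 1044·16878)/170224 = 10577/21278; β = (160·16878 − 1044·2248)/170224 = 22098/10639.
Residuals: -4307/21278, 8937/21278, -12217/21278, 2583/10639, -5453/21278, 963/10639; SSR = 7233/10639.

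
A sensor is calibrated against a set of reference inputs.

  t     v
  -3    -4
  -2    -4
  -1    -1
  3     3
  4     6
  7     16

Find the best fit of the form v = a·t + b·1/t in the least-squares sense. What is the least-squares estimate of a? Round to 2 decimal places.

a = 2.02

Compute the Gram sums: Σt·t = 88, Σt·1/t = 6, Σ1/t·1/t = 10973/7056.
Right-hand side: Σt·v = 166, Σ1/t·v = 383/42.
So XᵀX·[a, b]ᵀ = Xᵀv: [[88, 6]; [6, 10973/7056]]·[a, b]ᵀ = [166, 383/42]ᵀ.
Δ = 88·(10973/7056) − 6² = 88951/882.
a = (166·(10973/7056) − 6·(383/42))/(88951/882) = 717727/355804; b = (88·(383/42) − 6·166)/(88951/882) = -170688/88951.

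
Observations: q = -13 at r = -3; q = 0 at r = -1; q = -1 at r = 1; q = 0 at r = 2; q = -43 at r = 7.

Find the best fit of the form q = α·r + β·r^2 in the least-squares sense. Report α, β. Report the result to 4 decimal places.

α = 1.1522, β = -1.0393

Entries of XᵀX: Σr·r = 64, Σr·r^2 = 324, Σr^2·r^2 = 2500.
For Xᵀq: Σr·q = -263, Σr^2·q = -2225.
Eliminating β: 2500·(row 1) − 324·(row 2) gives 55024·α = 2500·(-263) − 324·(-2225) = 63400, so α = 7925/6878.
Then β = ((-2225) − 324·(7925/6878))/2500 = -14297/13756.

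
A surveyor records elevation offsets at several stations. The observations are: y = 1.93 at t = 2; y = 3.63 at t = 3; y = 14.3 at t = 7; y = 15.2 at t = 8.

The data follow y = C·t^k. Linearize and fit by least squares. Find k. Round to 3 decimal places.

k = 1.532

Linearized form: ln y = k·ln t + ln C. From the 4 transformed points,
Over the data: Σln t = 5.8171, Σ(ln t)² = 9.7980, Σln y = 7.3283, Σln t·ln y = 12.7075.
Normal system: [[9.7980, 5.8171]; [5.8171, 4]]·[k, ln C]ᵀ = [12.7075, 7.3283]ᵀ.
Solving (det = 5.3534): k = 1.53183, ln C = -0.39564.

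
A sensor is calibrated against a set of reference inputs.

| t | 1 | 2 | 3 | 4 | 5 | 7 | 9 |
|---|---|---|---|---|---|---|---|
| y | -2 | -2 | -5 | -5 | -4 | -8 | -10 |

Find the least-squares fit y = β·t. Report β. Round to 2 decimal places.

Setting ∂/∂β … = 0 gives: 185·β = -207.
β = (-207)/185 = -1.11892.

β = -1.12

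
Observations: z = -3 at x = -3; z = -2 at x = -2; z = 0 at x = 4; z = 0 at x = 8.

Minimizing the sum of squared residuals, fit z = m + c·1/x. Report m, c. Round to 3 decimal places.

Entries of AᵀA: Σ1 = 4, Σ1/x = -11/24, Σ1/x·1/x = 253/576.
For Aᵀz: Σz = -5, Σ1/x·z = 2.
Normal equations: [[4, -11/24]; [-11/24, 253/576]]·[m, c]ᵀ = [-5, 2]ᵀ.
Δ = 4·(253/576) − (-11/24)² = 99/64.
m = ((-5)·(253/576) − (-11/24)·2)/(99/64) = -67/81; c = (4·2 − (-11/24)·(-5))/(99/64) = 1096/297.

m = -0.827, c = 3.690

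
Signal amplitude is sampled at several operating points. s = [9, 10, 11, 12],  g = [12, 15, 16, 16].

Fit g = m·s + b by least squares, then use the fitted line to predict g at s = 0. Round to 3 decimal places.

ĝ = 1.100

The normal system XᵀX·[m, b]ᵀ = Xᵀg is [[446, 42]; [42, 4]]·[m, b]ᵀ = [626, 59]ᵀ.
Eliminating b: 4·(row 1) − 42·(row 2) gives 20·m = 4·626 − 42·59 = 26, so m = 13/10.
Then b = (59 − 42·(13/10))/4 = 11/10.
At s = 0: ĝ = (13/10)·(0) + (11/10)·(1) = 11/10.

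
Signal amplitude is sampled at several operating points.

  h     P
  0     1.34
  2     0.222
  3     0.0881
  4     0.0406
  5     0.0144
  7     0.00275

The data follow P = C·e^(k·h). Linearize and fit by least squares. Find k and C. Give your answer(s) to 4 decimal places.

Let Y = ln P. Fitting Y = k·h + ln C by least squares:
Σh = 21.0000, Σ(h)² = 103.0000, Σln P = -16.9824, Σh·ln P = -85.5897.
Equations: 103.0000·k + 21.0000·ln C = -85.5897;  21.0000·k + 6·ln C = -16.9824.
Solving (det = 177.0000): k = -0.88649, ln C = 0.27232, so C = exp(0.27232) = 1.31300.

k = -0.8865, C = 1.3130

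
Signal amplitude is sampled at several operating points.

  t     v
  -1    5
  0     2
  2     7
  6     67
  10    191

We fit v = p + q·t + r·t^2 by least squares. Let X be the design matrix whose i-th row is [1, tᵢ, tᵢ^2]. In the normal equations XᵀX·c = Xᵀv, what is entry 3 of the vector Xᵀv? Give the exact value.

21545

Entry 3 ↔ basis t^2, so (Xᵀv)_{3} = Σᵢ (t^2)·vᵢ = (1)·(5) + (0)·(2) + (4)·(7) + (36)·(67) + (100)·(191) = 21545.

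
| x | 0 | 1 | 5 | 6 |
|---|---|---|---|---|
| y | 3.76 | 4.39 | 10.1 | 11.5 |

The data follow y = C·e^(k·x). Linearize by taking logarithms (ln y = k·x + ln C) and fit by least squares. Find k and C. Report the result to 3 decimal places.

k = 0.193, C = 3.708

Taking logs, ln y = k·x + ln C, so regress ln y on x.
AᵀA = [[62.0000, 12.0000]; [12.0000, 4]], rhs = [27.6961, 7.5586]ᵀ  (here Σx = 12.0000, Σ(x)² = 62.0000, Σln y = 7.5586, Σx·ln y = 27.6961).
Δ = 62.0000·4 − (12.0000)² = 104.0000; k = (27.6961·4 − 12.0000·7.5586)/104.0000 = 0.19308, ln C = (62.0000·7.5586 − 12.0000·27.6961)/104.0000 = 1.31040, so C = exp(1.31040) = 3.70767.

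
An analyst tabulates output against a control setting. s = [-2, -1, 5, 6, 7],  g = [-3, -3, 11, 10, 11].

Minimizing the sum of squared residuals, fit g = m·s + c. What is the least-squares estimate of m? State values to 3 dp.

Forming AᵀA = [[115, 15]; [15, 5]] and Aᵀg = [201, 26]ᵀ gives AᵀA·[m, c]ᵀ = Aᵀg.
Eliminating c: 5·(row 1) − 15·(row 2) gives 350·m = 5·201 − 15·26 = 615, so m = 123/70.
Then c = (26 − 15·(123/70))/5 = -1/14.

m = 1.757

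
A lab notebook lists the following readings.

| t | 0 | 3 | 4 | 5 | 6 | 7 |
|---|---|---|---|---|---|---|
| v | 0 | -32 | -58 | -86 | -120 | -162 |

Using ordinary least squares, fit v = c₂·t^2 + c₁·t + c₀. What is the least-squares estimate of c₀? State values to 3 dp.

c₀ = 0.168

Entries of MᵀM: Σt^2·t^2 = 4659, Σt^2·t = 775, Σt^2 = 135, Σt·t = 135, Σt = 25, Σ1 = 6.
For Mᵀv: Σt^2·v = -15624, Σt·v = -2612, Σv = -458.
MᵀM·[c₂, c₁, c₀]ᵀ = Mᵀv becomes [[4659, 775, 135]; [775, 135, 25]; [135, 25, 6]]·[c₂, c₁, c₀]ᵀ = [-15624, -2612, -458]ᵀ.
Solving the 3×3 system (Gaussian elimination) gives c₂ = -2171/726, c₁ = -2677/1210, c₀ = 61/363.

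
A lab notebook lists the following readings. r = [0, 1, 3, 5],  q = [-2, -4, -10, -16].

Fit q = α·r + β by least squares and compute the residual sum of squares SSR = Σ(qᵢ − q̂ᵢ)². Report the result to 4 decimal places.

The normal system AᵀA·[α, β]ᵀ = Aᵀq is [[35, 9]; [9, 4]]·[α, β]ᵀ = [-114, -32]ᵀ.
Δ = 35·4 − 9² = 59.
α = ((-114)·4 − 9·(-32))/59 = -168/59; β = (35·(-32) − 9·(-114))/59 = -94/59.
Residuals: -24/59, 26/59, 8/59, -10/59; SSR = 24/59.

SSR = 0.4068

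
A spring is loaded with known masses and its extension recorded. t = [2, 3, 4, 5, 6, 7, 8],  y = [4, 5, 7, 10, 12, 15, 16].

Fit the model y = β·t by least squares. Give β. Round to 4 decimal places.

β = 2.0000

XᵀX·[β]ᵀ = Xᵀy reads: 203·β = 406.
(Σt·t = 203, Σt·y = 406.)
Hence β = 406 / 203 ≈ 2.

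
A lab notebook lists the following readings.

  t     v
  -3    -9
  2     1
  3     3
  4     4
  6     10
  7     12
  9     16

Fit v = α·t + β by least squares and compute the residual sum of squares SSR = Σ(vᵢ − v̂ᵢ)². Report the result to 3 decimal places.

SSR = 2.342

Normal-equation sums: Σt·t = 204, Σt = 28, Σ1 = 7.
For Mᵀv: Σt·v = 342, Σv = 37.
Eliminating β: 7·(row 1) − 28·(row 2) gives 644·α = 7·342 − 28·37 = 1358, so α = 97/46.
Then β = (37 − 28·(97/46))/7 = -507/161.
Residuals: 153/322, -11/161, -57/322, -9/7, 80/161, 125/322, 55/322; SSR = 377/161.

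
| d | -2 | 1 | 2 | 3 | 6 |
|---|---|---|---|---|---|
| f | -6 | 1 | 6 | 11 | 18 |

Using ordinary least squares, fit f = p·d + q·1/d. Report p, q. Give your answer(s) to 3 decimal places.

With design matrix A, AᵀA = [[54, 5]; [5, 59/36]] and Aᵀf = [166, 41/3]ᵀ.
Eliminating q: (59/36)·(row 1) − 5·(row 2) gives (127/2)·p = (59/36)·166 − 5·(41/3) = 3667/18, so p = 3667/1143.
Then q = ((41/3) − 5·(3667/1143))/(59/36) = -184/127.

p = 3.208, q = -1.449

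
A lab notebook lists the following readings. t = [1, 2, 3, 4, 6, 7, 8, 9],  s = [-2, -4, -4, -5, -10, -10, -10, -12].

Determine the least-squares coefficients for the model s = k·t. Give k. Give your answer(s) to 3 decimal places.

k = -1.385

Entries of AᵀA: Σt·t = 260.
And Σt·s = -360.
Hence k = -360 / 260 ≈ -1.38462.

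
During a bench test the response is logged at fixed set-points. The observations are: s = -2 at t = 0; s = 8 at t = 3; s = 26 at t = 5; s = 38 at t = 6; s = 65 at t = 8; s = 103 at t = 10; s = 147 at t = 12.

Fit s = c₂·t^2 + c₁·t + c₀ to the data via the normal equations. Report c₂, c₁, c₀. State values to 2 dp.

c₂ = 0.98, c₁ = 0.67, c₀ = -2.16

The normal equations are: 36834·c₂ + 3608·c₁ + 378·c₀ = 37718;  3608·c₂ + 378·c₁ + 44·c₀ = 3696;  378·c₂ + 44·c₁ + 7·c₀ = 385.
(Σt^2·t^2 = 36834, Σt^2·t = 3608, Σt^2 = 378, Σt·t = 378, Σt = 44, Σ1 = 7, Σt^2·s = 37718, Σt·s = 3696, Σs = 385.)
Inverting the 3×3 Gram matrix, [c₂, c₁, c₀]ᵀ = [253664/258713, 24794/36959, -559577/258713]ᵀ.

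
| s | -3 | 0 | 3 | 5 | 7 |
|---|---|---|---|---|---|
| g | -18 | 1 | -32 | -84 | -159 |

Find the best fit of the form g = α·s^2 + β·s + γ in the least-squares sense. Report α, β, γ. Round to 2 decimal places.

α = -2.93, β = -2.37, γ = 1.22

With design matrix M, MᵀM = [[3188, 468, 92]; [468, 92, 12]; [92, 12, 5]] and Mᵀg = [-10341, -1575, -292]ᵀ.
Row-reducing yields α = -15295/5217, β = -16451/6956, γ = 6367/5217.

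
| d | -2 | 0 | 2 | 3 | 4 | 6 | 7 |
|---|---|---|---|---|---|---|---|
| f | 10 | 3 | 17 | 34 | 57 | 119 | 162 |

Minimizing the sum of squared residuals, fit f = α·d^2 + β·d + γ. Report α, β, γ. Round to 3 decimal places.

α = 3.004, β = 1.703, γ = 1.926

Forming XᵀX = [[4066, 650, 118]; [650, 118, 20]; [118, 20, 7]] and Xᵀf = [13548, 2192, 402]ᵀ gives XᵀX·[α, β, γ]ᵀ = Xᵀf.
Row-reducing yields α = 6245/2079, β = 3541/2079, γ = 52/27.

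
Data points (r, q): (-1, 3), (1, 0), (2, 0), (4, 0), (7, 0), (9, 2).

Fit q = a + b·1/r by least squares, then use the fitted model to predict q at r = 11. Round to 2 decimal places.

q̂ = 0.96

Entries of XᵀX: Σ1 = 6, Σ1/r = 253/252, Σ1/r·1/r = 148933/63504.
Moment sums: Σq = 5, Σ1/r·q = -25/9.
Normal equations: [[6, 253/252]; [253/252, 148933/63504]]·[a, b]ᵀ = [5, -25/9]ᵀ.
det = 6·(148933/63504) − (253/252)² = 829589/63504.
a = (5·(148933/63504) − (253/252)·(-25/9))/(829589/63504) = 921765/829589; b = (6·(-25/9) − (253/252)·5)/(829589/63504) = -1377180/829589.
At r = 11: q̂ = (921765/829589)·(1) + (-1377180/829589)·(1/11) = 8762235/9125479.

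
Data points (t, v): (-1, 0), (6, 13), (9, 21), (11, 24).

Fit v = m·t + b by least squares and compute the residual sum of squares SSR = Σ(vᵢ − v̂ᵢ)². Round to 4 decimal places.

SSR = 1.8912

From the data, Σt·t = 239, Σt = 25, Σ1 = 4.
For Aᵀv: Σt·v = 531, Σv = 58.
AᵀA·[m, b]ᵀ = Aᵀv becomes [[239, 25]; [25, 4]]·[m, b]ᵀ = [531, 58]ᵀ.
Δ = 239·4 − 25² = 331.
m = (531·4 − 25·58)/331 = 674/331; b = (239·58 − 25·531)/331 = 587/331.
Residuals: 87/331, -328/331, 298/331, -57/331; SSR = 626/331.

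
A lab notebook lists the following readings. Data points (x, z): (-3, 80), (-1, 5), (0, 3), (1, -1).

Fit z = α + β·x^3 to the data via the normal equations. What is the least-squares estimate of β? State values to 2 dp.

Setting ∂/∂α … = 0 gives: 4·α + (-27)·β = 87;  (-27)·α + 731·β = -2166.
(Σ1 = 4, Σx^3 = -27, Σx^3·x^3 = 731, Σz = 87, Σx^3·z = -2166.)
Eliminating β: 731·(row 1) − (-27)·(row 2) gives 2195·α = 731·87 − (-27)·(-2166) = 5115, so α = 1023/439.
Then β = ((-2166) − (-27)·(1023/439))/731 = -1263/439.

β = -2.88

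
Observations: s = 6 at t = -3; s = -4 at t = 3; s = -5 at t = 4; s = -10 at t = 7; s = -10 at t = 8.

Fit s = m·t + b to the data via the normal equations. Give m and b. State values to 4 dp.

m = -1.5053, b = 1.1203

With design matrix X, XᵀX = [[147, 19]; [19, 5]] and Xᵀs = [-200, -23]ᵀ.
det = 147·5 − 19² = 374.
m = ((-200)·5 − 19·(-23))/374 = -563/374; b = (147·(-23) − 19·(-200))/374 = 419/374.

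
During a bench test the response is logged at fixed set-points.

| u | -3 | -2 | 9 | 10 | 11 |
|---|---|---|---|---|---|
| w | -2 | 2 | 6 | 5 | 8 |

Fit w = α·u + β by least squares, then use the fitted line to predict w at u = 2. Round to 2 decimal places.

Sums needed: Σu·u = 315, Σu = 25, Σ1 = 5.
And Σu·w = 194, Σw = 19.
So XᵀX·[α, β]ᵀ = Xᵀw: [[315, 25]; [25, 5]]·[α, β]ᵀ = [194, 19]ᵀ.
Determinant 315·5 − 25² = 950.
α = (194·5 − 25·19)/950 = 99/190; β = (315·19 − 25·194)/950 = 227/190.
At u = 2: ŵ = (99/190)·(2) + (227/190)·(1) = 85/38.

ŵ = 2.24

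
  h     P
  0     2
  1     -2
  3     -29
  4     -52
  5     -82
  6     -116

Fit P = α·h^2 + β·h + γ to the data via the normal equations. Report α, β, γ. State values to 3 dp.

α = -3.098, β = -1.179, γ = 2.148

Compute the Gram sums: Σh^2·h^2 = 2259, Σh^2·h = 433, Σh^2 = 87, Σh·h = 87, Σh = 19, Σ1 = 6.
For MᵀP: Σh^2·P = -7321, Σh·P = -1403, ΣP = -279.
So MᵀM·[α, β, γ]ᵀ = MᵀP: [[2259, 433, 87]; [433, 87, 19]; [87, 19, 6]]·[α, β, γ]ᵀ = [-7321, -1403, -279]ᵀ.
Row-reducing yields α = -1301/420, β = -33/28, γ = 451/210.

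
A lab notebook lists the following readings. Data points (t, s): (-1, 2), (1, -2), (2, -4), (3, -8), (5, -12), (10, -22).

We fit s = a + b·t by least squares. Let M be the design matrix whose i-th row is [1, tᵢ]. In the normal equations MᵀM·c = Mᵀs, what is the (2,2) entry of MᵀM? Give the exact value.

Row 2 ↔ basis t, column 2 ↔ basis t, so (MᵀM)_{2,2} = Σᵢ (t)·(t) = (-1)·(-1) + (1)·(1) + (2)·(2) + (3)·(3) + (5)·(5) + (10)·(10) = 140.

140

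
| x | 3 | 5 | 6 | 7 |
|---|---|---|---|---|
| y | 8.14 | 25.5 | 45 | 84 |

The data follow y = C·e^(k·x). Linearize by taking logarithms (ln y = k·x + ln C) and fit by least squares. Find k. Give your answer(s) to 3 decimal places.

Let Y = ln y. Fitting Y = k·x + ln C by least squares:
AᵀA = [[119.0000, 21.0000]; [21.0000, 4]], rhs = [76.3395, 13.5729]ᵀ  (here Σx = 21.0000, Σ(x)² = 119.0000, Σln y = 13.5729, Σx·ln y = 76.3395).
Δ = 119.0000·4 − (21.0000)² = 35.0000; k = (76.3395·4 − 21.0000·13.5729)/35.0000 = 0.58074, ln C = (119.0000·13.5729 − 21.0000·76.3395)/35.0000 = 0.34435.

k = 0.581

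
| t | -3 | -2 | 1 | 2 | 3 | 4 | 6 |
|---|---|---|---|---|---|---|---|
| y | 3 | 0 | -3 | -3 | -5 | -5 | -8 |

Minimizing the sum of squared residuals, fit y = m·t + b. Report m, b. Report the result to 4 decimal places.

m = -1.1019, b = -1.2685

Entries of AᵀA: Σt·t = 79, Σt = 11, Σ1 = 7.
And Σt·y = -101, Σy = -21.
Normal equations: [[79, 11]; [11, 7]]·[m, b]ᵀ = [-101, -21]ᵀ.
Δ = 79·7 − 11² = 432.
m = ((-101)·7 − 11·(-21))/432 = -119/108; b = (79·(-21) − 11·(-101))/432 = -137/108.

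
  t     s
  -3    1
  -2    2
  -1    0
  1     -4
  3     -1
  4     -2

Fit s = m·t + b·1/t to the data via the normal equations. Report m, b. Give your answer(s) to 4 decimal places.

m = -0.2870, b = -1.7536

With design matrix M, MᵀM = [[40, 6]; [6, 365/144]] and Mᵀs = [-22, -37/6]ᵀ.
det = 40·(365/144) − 6² = 1177/18.
m = ((-22)·(365/144) − 6·(-37/6))/(1177/18) = -1351/4708; b = (40·(-37/6) − 6·(-22))/(1177/18) = -2064/1177.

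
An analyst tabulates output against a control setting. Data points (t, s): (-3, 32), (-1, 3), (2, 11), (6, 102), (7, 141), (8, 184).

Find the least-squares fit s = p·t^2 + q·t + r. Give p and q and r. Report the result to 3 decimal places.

MᵀM·[p, q, r]ᵀ = Mᵀs reads: 7891·p + 1051·q + 163·r = 22692;  1051·p + 163·q + 19·r = 2994;  163·p + 19·q + 6·r = 473.
(Σt^2·t^2 = 7891, Σt^2·t = 1051, Σt^2 = 163, Σt·t = 163, Σt = 19, Σ1 = 6, Σt^2·s = 22692, Σt·s = 2994, Σs = 473.)
Solving the 3×3 system (Gaussian elimination) gives p = 211903/70048, q = -82943/70048, r = 319/796.

p = 3.025, q = -1.184, r = 0.401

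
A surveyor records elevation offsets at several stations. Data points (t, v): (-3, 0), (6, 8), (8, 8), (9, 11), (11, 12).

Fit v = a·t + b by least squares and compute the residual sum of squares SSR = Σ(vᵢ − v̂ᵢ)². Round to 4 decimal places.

The normal system XᵀX·[a, b]ᵀ = Xᵀv is [[311, 31]; [31, 5]]·[a, b]ᵀ = [343, 39]ᵀ.
det = 311·5 − 31² = 594.
a = (343·5 − 31·39)/594 = 23/27; b = (311·39 − 31·343)/594 = 68/27.
Residuals: 1/27, 10/27, -4/3, 22/27, 1/9; SSR = 70/27.

SSR = 2.5926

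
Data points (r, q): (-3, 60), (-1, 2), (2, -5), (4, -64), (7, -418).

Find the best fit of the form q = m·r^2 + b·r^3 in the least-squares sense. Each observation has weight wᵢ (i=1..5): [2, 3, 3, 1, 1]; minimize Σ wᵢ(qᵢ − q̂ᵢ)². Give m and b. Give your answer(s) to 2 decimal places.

Normal-equation sums: Σwᵢ·r^2·r^2 = 2870, Σwᵢ·r^2·r^3 = 17438, Σwᵢ·r^3·r^3 = 123398.
And Σwᵢ·r^2·q = -20480, Σwᵢ·r^3·q = -150836.
Determinant 2870·123398 − 17438² = 50068416.
m = ((-20480)·123398 − 17438·(-150836))/50068416 = 4295297/2086184; b = (2870·(-150836) − 17438·(-20480))/50068416 = -3157045/2086184.

m = 2.06, b = -1.51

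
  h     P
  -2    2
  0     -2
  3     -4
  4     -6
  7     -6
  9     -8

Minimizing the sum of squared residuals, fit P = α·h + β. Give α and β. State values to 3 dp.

α = -0.819, β = -1.135

From the data, Σh·h = 159, Σh = 21, Σ1 = 6.
And Σh·P = -154, ΣP = -24.
Eliminating β: 6·(row 1) − 21·(row 2) gives 513·α = 6·(-154) − 21·(-24) = -420, so α = -140/171.
Then β = ((-24) − 21·(-140/171))/6 = -194/171.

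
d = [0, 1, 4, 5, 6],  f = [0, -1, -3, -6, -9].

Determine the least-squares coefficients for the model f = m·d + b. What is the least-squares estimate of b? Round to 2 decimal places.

b = 0.52

The normal system AᵀA·[m, b]ᵀ = Aᵀf is [[78, 16]; [16, 5]]·[m, b]ᵀ = [-97, -19]ᵀ.
det = 78·5 − 16² = 134.
m = ((-97)·5 − 16·(-19))/134 = -181/134; b = (78·(-19) − 16·(-97))/134 = 35/67.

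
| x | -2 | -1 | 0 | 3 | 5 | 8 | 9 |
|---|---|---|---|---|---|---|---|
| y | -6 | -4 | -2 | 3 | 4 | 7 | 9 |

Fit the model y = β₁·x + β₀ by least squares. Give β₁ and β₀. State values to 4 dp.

The normal system AᵀA·[β₁, β₀]ᵀ = Aᵀy is [[184, 22]; [22, 7]]·[β₁, β₀]ᵀ = [182, 11]ᵀ.
Determinant 184·7 − 22² = 804.
β₁ = (182·7 − 22·11)/804 = 86/67; β₀ = (184·11 − 22·182)/804 = -165/67.

β₁ = 1.2836, β₀ = -2.4627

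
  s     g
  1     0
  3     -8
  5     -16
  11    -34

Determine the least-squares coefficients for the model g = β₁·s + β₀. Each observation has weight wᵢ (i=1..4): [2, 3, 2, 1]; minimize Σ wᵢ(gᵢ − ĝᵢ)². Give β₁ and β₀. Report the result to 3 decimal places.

The normal equations are: 200·β₁ + 32·β₀ = -606;  32·β₁ + 8·β₀ = -90.
Δ = 200·8 − 32² = 576.
β₁ = ((-606)·8 − 32·(-90))/576 = -41/12; β₀ = (200·(-90) − 32·(-606))/576 = 29/12.

β₁ = -3.417, β₀ = 2.417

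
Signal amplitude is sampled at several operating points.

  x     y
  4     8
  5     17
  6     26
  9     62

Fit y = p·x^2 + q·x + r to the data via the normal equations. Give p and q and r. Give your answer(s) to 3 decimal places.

p = 0.572, q = 3.331, r = -14.326

From the data, Σx^2·x^2 = 8738, Σx^2·x = 1134, Σx^2 = 158, Σx·x = 158, Σx = 24, Σ1 = 4.
And Σx^2·y = 6511, Σx·y = 831, Σy = 113.
Inverting the 3×3 Gram matrix, [p, q, r]ᵀ = [207/362, 603/181, -2593/181]ᵀ.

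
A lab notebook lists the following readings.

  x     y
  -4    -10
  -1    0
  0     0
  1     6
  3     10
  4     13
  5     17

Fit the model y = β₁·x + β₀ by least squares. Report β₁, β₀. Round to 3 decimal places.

β₁ = 2.920, β₀ = 1.806

With design matrix M, MᵀM = [[68, 8]; [8, 7]] and Mᵀy = [213, 36]ᵀ.
det = 68·7 − 8² = 412.
β₁ = (213·7 − 8·36)/412 = 1203/412; β₀ = (68·36 − 8·213)/412 = 186/103.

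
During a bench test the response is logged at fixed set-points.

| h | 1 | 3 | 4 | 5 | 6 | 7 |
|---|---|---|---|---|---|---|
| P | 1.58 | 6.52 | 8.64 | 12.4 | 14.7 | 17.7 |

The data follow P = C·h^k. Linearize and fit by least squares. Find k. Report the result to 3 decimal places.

With ln Pᵢ as the transformed response and ln hᵢ as the regressor:
Sums: Σln h = 7.8320, Σ(ln h)² = 12.7160, Σln P = 12.5678, Σln h·ln P = 19.5089.
Normal system: [[12.7160, 7.8320]; [7.8320, 6]]·[k, ln C]ᵀ = [19.5089, 12.5678]ᵀ.
Δ = 12.7160·6 − (7.8320)² = 14.9557; k = (19.5089·6 − 7.8320·12.5678)/14.9557 = 1.24516, ln C = (12.7160·12.5678 − 7.8320·19.5089)/14.9557 = 0.46928.

k = 1.245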